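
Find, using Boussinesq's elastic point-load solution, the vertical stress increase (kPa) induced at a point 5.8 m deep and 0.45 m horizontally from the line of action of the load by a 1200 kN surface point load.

Boussinesq vertical stress below a point load on an elastic half-space:
Δσ_z = 3P/(2πz²) · [1 + (r/z)²]^(−5/2)
r/z = 0.45/5.8 = 0.077586; [1+(r/z)²]^(−5/2) = 0.98511.
Δσ_z = 3×1200/(2π×5.8²) × 0.98511 = 17.032 × 0.98511 = 16.78 kPa

Δσ_z ≈ 16.8 kPa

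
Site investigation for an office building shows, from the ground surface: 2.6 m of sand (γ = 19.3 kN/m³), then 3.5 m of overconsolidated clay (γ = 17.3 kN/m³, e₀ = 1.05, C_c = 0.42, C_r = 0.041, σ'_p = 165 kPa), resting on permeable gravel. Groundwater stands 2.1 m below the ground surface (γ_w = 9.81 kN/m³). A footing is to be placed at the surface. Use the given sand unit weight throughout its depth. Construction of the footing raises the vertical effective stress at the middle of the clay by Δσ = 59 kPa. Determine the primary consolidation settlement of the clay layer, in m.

Mid-depth of clay below the ground surface: z = 2.6 + 3.5/2 = 4.35 m.
Total vertical stress at mid-clay: σ_v = 19.3×2.6 + 17.3×1.75 = 80.455 kPa.
Pore pressure: u = 9.81×(4.35 − 2.1) = 22.073 kPa.
Initial effective stress: σ'_0 = σ_v − u = 80.455 − 22.073 = 58.382 kPa.
Final effective stress: σ'_f = 58.382 + 59 = 117.38 kPa.
σ'_f = 117.38 ≤ σ'_p = 165 kPa, so the clay remains overconsolidated and only the recompression index applies:
S_c = C_r·H/(1+e₀)·log₁₀(σ'_f/σ'_0) = 0.041×3.5/2.05×log₁₀(117.38/58.382)
    = 0.069999 × 0.30332 = 0.02123 m

S_c ≈ 0.0212 m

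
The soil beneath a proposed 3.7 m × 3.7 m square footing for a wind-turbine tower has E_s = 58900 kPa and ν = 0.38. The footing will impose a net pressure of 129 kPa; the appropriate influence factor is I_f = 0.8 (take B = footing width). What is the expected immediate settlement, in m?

Immediate (elastic) settlement: S_e = q·B·(1−ν²)/E_s · I_f.
S_e = 129 × 3.7 × (1 − 0.38²) / 58900 × 0.8
    = 129 × 3.7 × 0.8556 / 58900 × 0.8
    = 0.005547 m

S_e ≈ 0.00555 m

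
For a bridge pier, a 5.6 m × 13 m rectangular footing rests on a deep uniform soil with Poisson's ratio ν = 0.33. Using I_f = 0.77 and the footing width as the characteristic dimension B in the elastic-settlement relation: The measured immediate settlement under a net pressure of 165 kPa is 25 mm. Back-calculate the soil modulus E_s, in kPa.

E_s ≈ 25400 kPa

S_e = q·B·(1−ν²)/E_s · I_f  ⇒  E_s = q·B·(1−ν²)·I_f / S_e.
E_s = 165 × 5.6 × 0.8911 × 0.77 / 0.025 = 25360 kPa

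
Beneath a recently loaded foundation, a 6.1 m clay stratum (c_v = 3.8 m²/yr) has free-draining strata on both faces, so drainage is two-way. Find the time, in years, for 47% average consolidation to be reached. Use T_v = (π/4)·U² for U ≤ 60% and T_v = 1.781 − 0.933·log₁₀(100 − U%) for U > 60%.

Drainage path length: H_d = H/2 = 3.05 m (double drainage).
U ≤ 60%: T_v = (π/4)·U² = (π/4)×0.47² = 0.17349.
t = T_v·H_d²/c_v = 0.17349×3.05²/3.8 = 0.4247 years.

t ≈ 0.425 years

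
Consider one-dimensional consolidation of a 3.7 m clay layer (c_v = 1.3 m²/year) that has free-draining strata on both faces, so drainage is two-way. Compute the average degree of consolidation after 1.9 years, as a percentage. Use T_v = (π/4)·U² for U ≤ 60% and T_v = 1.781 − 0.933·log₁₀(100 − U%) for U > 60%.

Drainage path length: H_d = H/2 = 1.85 m (double drainage).
T_v = c_v·t/H_d² = 1.3×1.9/1.85² = 0.72169.
T_v = 0.72169 corresponds to the U > 60% branch:
U = 1 − 10^((1.781 − T_v)/0.933)/100 = 0.8634

U ≈ 86.3 %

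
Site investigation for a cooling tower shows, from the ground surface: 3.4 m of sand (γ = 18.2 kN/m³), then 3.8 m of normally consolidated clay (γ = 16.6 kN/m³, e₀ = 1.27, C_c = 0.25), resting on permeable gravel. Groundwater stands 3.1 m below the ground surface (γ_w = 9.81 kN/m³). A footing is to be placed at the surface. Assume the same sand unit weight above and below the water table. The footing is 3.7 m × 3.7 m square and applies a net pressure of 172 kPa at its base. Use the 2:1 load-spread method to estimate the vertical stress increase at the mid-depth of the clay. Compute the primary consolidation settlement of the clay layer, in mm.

S_c ≈ 61.8 mm

Mid-depth of clay below the ground surface: z = 3.4 + 3.8/2 = 5.3 m.
Total vertical stress at mid-clay: σ_v = 18.2×3.4 + 16.6×1.9 = 93.42 kPa.
Pore pressure: u = 9.81×(5.3 − 3.1) = 21.582 kPa.
Initial effective stress: σ'_0 = σ_v − u = 93.42 − 21.582 = 71.838 kPa.
Stress increase at mid-clay by the 2:1 spreading method:
Δσ = qBL/((B+z)(L+z)) = 172×3.7×3.7/((3.7+5.3)(3.7+5.3)) = 29.07 kPa
Final effective stress: σ'_f = σ'_0 + Δσ = 71.838 + 29.07 = 100.91 kPa.
Normally consolidated clay, so the full stress increment lies on the virgin compression line:
S_c = C_c·H/(1+e₀)·log₁₀(σ'_f/σ'_0) = 0.25×3.8/(1+1.27)×log₁₀(100.91/71.838)
    = 0.4185 × 0.14758 = 0.06176 m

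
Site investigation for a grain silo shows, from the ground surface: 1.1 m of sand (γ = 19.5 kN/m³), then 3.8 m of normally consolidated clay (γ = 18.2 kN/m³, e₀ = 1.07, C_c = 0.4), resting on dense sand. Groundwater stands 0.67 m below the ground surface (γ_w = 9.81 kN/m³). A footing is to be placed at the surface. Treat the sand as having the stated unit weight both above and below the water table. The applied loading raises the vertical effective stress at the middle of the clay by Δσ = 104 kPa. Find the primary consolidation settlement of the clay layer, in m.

Mid-depth of clay below the ground surface: z = 1.1 + 3.8/2 = 3 m.
Total vertical stress at mid-clay: σ_v = 19.5×1.1 + 18.2×1.9 = 56.03 kPa.
Pore pressure: u = 9.81×(3 − 0.67) = 22.857 kPa.
Initial effective stress: σ'_0 = σ_v − u = 56.03 − 22.857 = 33.173 kPa.
Final effective stress: σ'_f = σ'_0 + Δσ = 33.173 + 104 = 137.17 kPa.
Normally consolidated clay, so the full stress increment lies on the virgin compression line:
S_c = C_c·H/(1+e₀)·log₁₀(σ'_f/σ'_0) = 0.4×3.8/(1+1.07)×log₁₀(137.17/33.173)
    = 0.7343 × 0.61647 = 0.4527 m

S_c ≈ 0.453 m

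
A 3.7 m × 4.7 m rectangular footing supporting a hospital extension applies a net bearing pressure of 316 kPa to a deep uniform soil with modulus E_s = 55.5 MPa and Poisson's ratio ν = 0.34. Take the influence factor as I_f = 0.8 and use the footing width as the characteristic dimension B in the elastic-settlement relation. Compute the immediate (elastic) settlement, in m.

S_e ≈ 0.0149 m

Immediate (elastic) settlement: S_e = q·B·(1−ν²)/E_s · I_f.
E_s = 55.5 MPa = 55500 kPa.
S_e = 316 × 3.7 × (1 − 0.34²) / 55500 × 0.8
    = 316 × 3.7 × 0.8844 / 55500 × 0.8
    = 0.01491 m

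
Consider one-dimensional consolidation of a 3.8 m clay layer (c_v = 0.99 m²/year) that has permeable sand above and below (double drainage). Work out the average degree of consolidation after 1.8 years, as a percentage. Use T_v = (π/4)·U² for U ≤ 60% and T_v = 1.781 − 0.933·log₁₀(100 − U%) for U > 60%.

Drainage path length: H_d = H/2 = 1.9 m (double drainage).
T_v = c_v·t/H_d² = 0.99×1.8/1.9² = 0.49363.
T_v = 0.49363 corresponds to the U > 60% branch:
U = 1 − 10^((1.781 − T_v)/0.933)/100 = 0.7602

U ≈ 76 %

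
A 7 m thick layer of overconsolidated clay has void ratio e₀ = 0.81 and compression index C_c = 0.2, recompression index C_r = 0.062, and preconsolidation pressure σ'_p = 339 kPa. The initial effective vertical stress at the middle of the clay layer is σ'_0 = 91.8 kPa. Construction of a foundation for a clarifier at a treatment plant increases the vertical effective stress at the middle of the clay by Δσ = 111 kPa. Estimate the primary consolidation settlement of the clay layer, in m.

S_c ≈ 0.0825 m

Final effective stress: σ'_f = 91.8 + 111 = 202.8 kPa.
σ'_f = 202.8 ≤ σ'_p = 339 kPa, so the clay remains overconsolidated and only the recompression index applies:
S_c = C_r·H/(1+e₀)·log₁₀(σ'_f/σ'_0) = 0.062×7/1.81×log₁₀(202.8/91.8)
    = 0.23978 × 0.34423 = 0.08254 m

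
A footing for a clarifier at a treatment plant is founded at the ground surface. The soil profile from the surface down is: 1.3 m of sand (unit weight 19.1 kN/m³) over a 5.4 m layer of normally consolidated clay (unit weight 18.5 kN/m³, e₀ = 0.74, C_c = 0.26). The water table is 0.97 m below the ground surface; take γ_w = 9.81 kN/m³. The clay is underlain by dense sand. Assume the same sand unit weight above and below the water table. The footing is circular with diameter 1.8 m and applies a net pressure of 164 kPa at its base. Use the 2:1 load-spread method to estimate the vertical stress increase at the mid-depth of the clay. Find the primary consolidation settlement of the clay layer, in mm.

S_c ≈ 105 mm

Mid-depth of clay below the ground surface: z = 1.3 + 5.4/2 = 4 m.
Total vertical stress at mid-clay: σ_v = 19.1×1.3 + 18.5×2.7 = 74.78 kPa.
Pore pressure: u = 9.81×(4 − 0.97) = 29.724 kPa.
Initial effective stress: σ'_0 = σ_v − u = 74.78 − 29.724 = 45.056 kPa.
Stress increase at mid-clay by the 2:1 spreading method:
Δσ ≈ qD²/(D+z)² = 164×1.8²/(1.8+4)² = 15.795 kPa
Final effective stress: σ'_f = σ'_0 + Δσ = 45.056 + 15.795 = 60.851 kPa.
Normally consolidated clay, so the full stress increment lies on the virgin compression line:
S_c = C_c·H/(1+e₀)·log₁₀(σ'_f/σ'_0) = 0.26×5.4/(1+0.74)×log₁₀(60.851/45.056)
    = 0.8069 × 0.13052 = 0.1053 m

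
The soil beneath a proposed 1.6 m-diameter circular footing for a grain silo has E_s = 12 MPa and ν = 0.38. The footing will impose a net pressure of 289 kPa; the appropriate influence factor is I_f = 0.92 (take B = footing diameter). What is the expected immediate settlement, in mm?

Immediate (elastic) settlement: S_e = q·B·(1−ν²)/E_s · I_f.
E_s = 12 MPa = 12000 kPa.
S_e = 289 × 1.6 × (1 − 0.38²) / 12000 × 0.92
    = 289 × 1.6 × 0.8556 / 12000 × 0.92
    = 0.03033 m = 30.33 mm

S_e ≈ 30.3 mm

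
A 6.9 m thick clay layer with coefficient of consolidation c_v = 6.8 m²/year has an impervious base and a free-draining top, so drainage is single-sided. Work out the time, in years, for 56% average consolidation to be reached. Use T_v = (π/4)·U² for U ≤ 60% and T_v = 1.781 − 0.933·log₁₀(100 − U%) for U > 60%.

t ≈ 1.72 years

Drainage path length: H_d = H = 6.9 m (single drainage).
U ≤ 60%: T_v = (π/4)·U² = (π/4)×0.56² = 0.2463.
t = T_v·H_d²/c_v = 0.2463×6.9²/6.8 = 1.724 years.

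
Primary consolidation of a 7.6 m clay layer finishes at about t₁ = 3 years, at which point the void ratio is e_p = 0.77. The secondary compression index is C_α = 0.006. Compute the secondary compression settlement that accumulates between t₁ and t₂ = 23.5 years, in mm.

S_s ≈ 23 mm

Secondary compression: S_s = C_α·H/(1+e_p)·log₁₀(t₂/t₁)
S_s = 0.006×7.6/(1+0.77)×log₁₀(23.5/3)
    = 0.02576 × 0.8939 = 0.02303 m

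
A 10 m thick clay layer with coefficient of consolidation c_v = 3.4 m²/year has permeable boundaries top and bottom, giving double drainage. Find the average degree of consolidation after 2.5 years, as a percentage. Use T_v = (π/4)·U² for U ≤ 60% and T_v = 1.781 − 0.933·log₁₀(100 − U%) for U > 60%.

Drainage path length: H_d = H/2 = 5 m (double drainage).
T_v = c_v·t/H_d² = 3.4×2.5/5² = 0.34.
T_v = 0.34 corresponds to the U > 60% branch:
U = 1 − 10^((1.781 − T_v)/0.933)/100 = 0.6497

U ≈ 65 %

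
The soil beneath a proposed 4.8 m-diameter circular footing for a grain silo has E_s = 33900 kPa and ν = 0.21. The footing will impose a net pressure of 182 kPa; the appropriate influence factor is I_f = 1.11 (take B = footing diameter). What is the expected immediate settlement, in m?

Immediate (elastic) settlement: S_e = q·B·(1−ν²)/E_s · I_f.
S_e = 182 × 4.8 × (1 − 0.21²) / 33900 × 1.11
    = 182 × 4.8 × 0.9559 / 33900 × 1.11
    = 0.02734 m

S_e ≈ 0.0273 m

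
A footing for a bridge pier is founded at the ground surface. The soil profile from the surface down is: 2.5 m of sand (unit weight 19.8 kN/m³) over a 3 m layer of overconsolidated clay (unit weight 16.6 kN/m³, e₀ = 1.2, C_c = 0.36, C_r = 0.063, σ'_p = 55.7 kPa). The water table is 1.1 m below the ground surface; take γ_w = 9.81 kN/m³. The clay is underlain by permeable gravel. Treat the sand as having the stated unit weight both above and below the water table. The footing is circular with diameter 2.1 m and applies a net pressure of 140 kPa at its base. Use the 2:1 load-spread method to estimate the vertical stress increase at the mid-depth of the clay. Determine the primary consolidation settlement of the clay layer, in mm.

S_c ≈ 31.9 mm

Mid-depth of clay below the ground surface: z = 2.5 + 3/2 = 4 m.
Total vertical stress at mid-clay: σ_v = 19.8×2.5 + 16.6×1.5 = 74.4 kPa.
Pore pressure: u = 9.81×(4 − 1.1) = 28.449 kPa.
Initial effective stress: σ'_0 = σ_v − u = 74.4 − 28.449 = 45.951 kPa.
Stress increase at mid-clay by the 2:1 spreading method:
Δσ ≈ qD²/(D+z)² = 140×2.1²/(2.1+4)² = 16.592 kPa
Final effective stress: σ'_f = 45.951 + 16.592 = 62.543 kPa.
σ'_f = 62.543 > σ'_p = 55.7 kPa, so the stress path crosses the preconsolidation pressure — recompression up to σ'_p, then virgin compression beyond:
S_c = H/(1+e₀)·[C_r·log₁₀(σ'_p/σ'_0) + C_c·log₁₀(σ'_f/σ'_p)]
    = 3/2.2 × [0.063×log₁₀(55.7/45.951) + 0.36×log₁₀(62.543/55.7)]
    = 1.3636 × [0.0052643 + 0.018116] = 0.03188 m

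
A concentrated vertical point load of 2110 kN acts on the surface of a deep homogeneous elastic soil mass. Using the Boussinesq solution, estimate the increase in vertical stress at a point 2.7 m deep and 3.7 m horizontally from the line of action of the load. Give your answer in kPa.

Δσ_z ≈ 9.84 kPa

Boussinesq vertical stress below a point load on an elastic half-space:
Δσ_z = 3P/(2πz²) · [1 + (r/z)²]^(−5/2)
r/z = 3.7/2.7 = 1.3704; [1+(r/z)²]^(−5/2) = 0.071171.
Δσ_z = 3×2110/(2π×2.7²) × 0.071171 = 138.2 × 0.071171 = 9.836 kPa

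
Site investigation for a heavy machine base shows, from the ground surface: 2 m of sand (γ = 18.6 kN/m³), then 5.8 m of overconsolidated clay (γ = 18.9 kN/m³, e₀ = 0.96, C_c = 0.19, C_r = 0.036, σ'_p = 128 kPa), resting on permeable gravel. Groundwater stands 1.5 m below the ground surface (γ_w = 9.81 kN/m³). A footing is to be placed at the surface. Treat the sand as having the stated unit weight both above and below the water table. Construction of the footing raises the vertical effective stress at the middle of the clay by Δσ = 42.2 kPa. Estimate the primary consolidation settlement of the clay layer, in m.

S_c ≈ 0.0251 m

Mid-depth of clay below the ground surface: z = 2 + 5.8/2 = 4.9 m.
Total vertical stress at mid-clay: σ_v = 18.6×2 + 18.9×2.9 = 92.01 kPa.
Pore pressure: u = 9.81×(4.9 − 1.5) = 33.354 kPa.
Initial effective stress: σ'_0 = σ_v − u = 92.01 − 33.354 = 58.656 kPa.
Final effective stress: σ'_f = 58.656 + 42.2 = 100.86 kPa.
σ'_f = 100.86 ≤ σ'_p = 128 kPa, so the clay remains overconsolidated and only the recompression index applies:
S_c = C_r·H/(1+e₀)·log₁₀(σ'_f/σ'_0) = 0.036×5.8/1.96×log₁₀(100.86/58.656)
    = 0.10653 × 0.23541 = 0.02508 m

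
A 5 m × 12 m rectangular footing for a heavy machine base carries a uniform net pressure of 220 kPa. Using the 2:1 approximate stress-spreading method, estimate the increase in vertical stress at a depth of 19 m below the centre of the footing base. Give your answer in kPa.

By the 2:1 method the load spreads at 1 horizontal : 2 vertical, so at depth z the loaded area has grown by z in each plan dimension:
Δσ = qBL/((B+z)(L+z)) = 220×5×12/((5+19)(12+19)) = 17.742 kPa

Δσ_z ≈ 17.7 kPa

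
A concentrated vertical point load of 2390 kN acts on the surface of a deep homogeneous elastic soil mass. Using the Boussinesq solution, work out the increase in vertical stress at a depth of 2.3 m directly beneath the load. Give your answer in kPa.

Boussinesq vertical stress below a point load on an elastic half-space:
Δσ_z = 3P/(2πz²) · [1 + (r/z)²]^(−5/2)
r/z = 0/2.3 = 0; [1+(r/z)²]^(−5/2) = 1.
Δσ_z = 3×2390/(2π×2.3²) × 1 = 215.72 × 1 = 215.7 kPa

Δσ_z ≈ 216 kPa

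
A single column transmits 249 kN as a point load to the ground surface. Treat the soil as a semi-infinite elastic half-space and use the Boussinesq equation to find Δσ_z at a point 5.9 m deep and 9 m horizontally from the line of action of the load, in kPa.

Boussinesq vertical stress below a point load on an elastic half-space:
Δσ_z = 3P/(2πz²) · [1 + (r/z)²]^(−5/2)
r/z = 9/5.9 = 1.5254; [1+(r/z)²]^(−5/2) = 0.049533.
Δσ_z = 3×249/(2π×5.9²) × 0.049533 = 3.4154 × 0.049533 = 0.1692 kPa

Δσ_z ≈ 0.169 kPa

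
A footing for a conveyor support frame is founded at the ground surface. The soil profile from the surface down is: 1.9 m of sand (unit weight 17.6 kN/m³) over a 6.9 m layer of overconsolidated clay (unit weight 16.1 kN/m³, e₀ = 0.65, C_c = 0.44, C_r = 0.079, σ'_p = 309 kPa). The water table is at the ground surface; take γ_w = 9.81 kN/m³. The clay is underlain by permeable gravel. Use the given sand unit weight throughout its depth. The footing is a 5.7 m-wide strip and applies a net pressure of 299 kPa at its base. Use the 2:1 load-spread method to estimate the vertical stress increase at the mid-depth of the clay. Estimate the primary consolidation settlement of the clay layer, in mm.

Mid-depth of clay below the ground surface: z = 1.9 + 6.9/2 = 5.35 m.
Total vertical stress at mid-clay: σ_v = 17.6×1.9 + 16.1×3.45 = 88.985 kPa.
Pore pressure: u = 9.81×(5.35 − 0) = 52.483 kPa.
Initial effective stress: σ'_0 = σ_v − u = 88.985 − 52.483 = 36.502 kPa.
Stress increase at mid-clay by the 2:1 spreading method:
Δσ = qB/(B+z) = 299×5.7/(5.7+5.35) = 154.24 kPa
Final effective stress: σ'_f = 36.502 + 154.24 = 190.74 kPa.
σ'_f = 190.74 ≤ σ'_p = 309 kPa, so the clay remains overconsolidated and only the recompression index applies:
S_c = C_r·H/(1+e₀)·log₁₀(σ'_f/σ'_0) = 0.079×6.9/1.65×log₁₀(190.74/36.502)
    = 0.33036 × 0.71813 = 0.2372 m

S_c ≈ 237 mm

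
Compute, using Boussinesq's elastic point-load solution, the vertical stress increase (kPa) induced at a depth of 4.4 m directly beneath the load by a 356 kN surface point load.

Δσ_z ≈ 8.78 kPa

Boussinesq vertical stress below a point load on an elastic half-space:
Δσ_z = 3P/(2πz²) · [1 + (r/z)²]^(−5/2)
r/z = 0/4.4 = 0; [1+(r/z)²]^(−5/2) = 1.
Δσ_z = 3×356/(2π×4.4²) × 1 = 8.7798 × 1 = 8.78 kPa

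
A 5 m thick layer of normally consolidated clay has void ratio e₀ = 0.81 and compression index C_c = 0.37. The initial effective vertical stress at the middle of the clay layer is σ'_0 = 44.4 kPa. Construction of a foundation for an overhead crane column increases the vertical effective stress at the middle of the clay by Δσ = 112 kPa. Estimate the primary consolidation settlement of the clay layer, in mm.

Final effective stress: σ'_f = σ'_0 + Δσ = 44.4 + 112 = 156.4 kPa.
Normally consolidated clay, so the full stress increment lies on the virgin compression line:
S_c = C_c·H/(1+e₀)·log₁₀(σ'_f/σ'_0) = 0.37×5/(1+0.81)×log₁₀(156.4/44.4)
    = 1.0221 × 0.54685 = 0.5589 m

S_c ≈ 559 mm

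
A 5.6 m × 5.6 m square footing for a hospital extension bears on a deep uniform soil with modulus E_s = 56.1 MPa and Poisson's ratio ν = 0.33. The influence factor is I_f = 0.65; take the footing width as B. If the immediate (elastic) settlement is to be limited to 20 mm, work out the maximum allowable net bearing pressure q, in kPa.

q ≈ 346 kPa

E_s = 56.1 MPa = 56100 kPa.
S_e = q·B·(1−ν²)/E_s · I_f  ⇒  q = S_e·E_s / (B·(1−ν²)·I_f).
q = 0.02 × 56100 / (5.6 × 0.8911 × 0.65) = 345.9 kPa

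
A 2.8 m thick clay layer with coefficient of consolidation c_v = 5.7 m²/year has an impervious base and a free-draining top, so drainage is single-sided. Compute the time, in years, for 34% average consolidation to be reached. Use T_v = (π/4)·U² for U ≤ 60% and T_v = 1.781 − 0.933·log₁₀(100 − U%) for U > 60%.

Drainage path length: H_d = H = 2.8 m (single drainage).
U ≤ 60%: T_v = (π/4)·U² = (π/4)×0.34² = 0.090792.
t = T_v·H_d²/c_v = 0.090792×2.8²/5.7 = 0.1249 years.

t ≈ 0.125 years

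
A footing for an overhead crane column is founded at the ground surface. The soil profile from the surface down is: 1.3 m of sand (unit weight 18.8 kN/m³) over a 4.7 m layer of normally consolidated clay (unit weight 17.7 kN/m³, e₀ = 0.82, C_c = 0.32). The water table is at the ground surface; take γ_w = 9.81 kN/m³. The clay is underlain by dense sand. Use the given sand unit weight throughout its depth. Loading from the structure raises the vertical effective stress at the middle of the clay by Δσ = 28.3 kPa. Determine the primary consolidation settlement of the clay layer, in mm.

Mid-depth of clay below the ground surface: z = 1.3 + 4.7/2 = 3.65 m.
Total vertical stress at mid-clay: σ_v = 18.8×1.3 + 17.7×2.35 = 66.035 kPa.
Pore pressure: u = 9.81×(3.65 − 0) = 35.806 kPa.
Initial effective stress: σ'_0 = σ_v − u = 66.035 − 35.806 = 30.229 kPa.
Final effective stress: σ'_f = σ'_0 + Δσ = 30.229 + 28.3 = 58.529 kPa.
Normally consolidated clay, so the full stress increment lies on the virgin compression line:
S_c = C_c·H/(1+e₀)·log₁₀(σ'_f/σ'_0) = 0.32×4.7/(1+0.82)×log₁₀(58.529/30.229)
    = 0.82637 × 0.28695 = 0.2371 m

S_c ≈ 237 mm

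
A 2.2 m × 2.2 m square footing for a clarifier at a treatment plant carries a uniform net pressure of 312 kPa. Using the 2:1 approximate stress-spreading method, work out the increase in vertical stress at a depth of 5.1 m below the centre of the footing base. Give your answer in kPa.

Δσ_z ≈ 28.3 kPa

By the 2:1 method the load spreads at 1 horizontal : 2 vertical, so at depth z the loaded area has grown by z in each plan dimension:
Δσ = qBL/((B+z)(L+z)) = 312×2.2×2.2/((2.2+5.1)(2.2+5.1)) = 28.337 kPa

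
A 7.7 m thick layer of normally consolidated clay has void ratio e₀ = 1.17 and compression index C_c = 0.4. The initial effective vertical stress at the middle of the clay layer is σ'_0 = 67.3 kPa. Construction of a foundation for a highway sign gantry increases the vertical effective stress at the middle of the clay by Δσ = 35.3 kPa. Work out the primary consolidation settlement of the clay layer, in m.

S_c ≈ 0.26 m

Final effective stress: σ'_f = σ'_0 + Δσ = 67.3 + 35.3 = 102.6 kPa.
Normally consolidated clay, so the full stress increment lies on the virgin compression line:
S_c = C_c·H/(1+e₀)·log₁₀(σ'_f/σ'_0) = 0.4×7.7/(1+1.17)×log₁₀(102.6/67.3)
    = 1.4194 × 0.18313 = 0.2599 m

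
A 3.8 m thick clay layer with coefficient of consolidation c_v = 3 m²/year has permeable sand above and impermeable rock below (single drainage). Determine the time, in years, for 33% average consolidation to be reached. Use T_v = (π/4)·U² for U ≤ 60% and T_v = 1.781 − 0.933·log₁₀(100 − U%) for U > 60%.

t ≈ 0.412 years

Drainage path length: H_d = H = 3.8 m (single drainage).
U ≤ 60%: T_v = (π/4)·U² = (π/4)×0.33² = 0.08553.
t = T_v·H_d²/c_v = 0.08553×3.8²/3 = 0.4117 years.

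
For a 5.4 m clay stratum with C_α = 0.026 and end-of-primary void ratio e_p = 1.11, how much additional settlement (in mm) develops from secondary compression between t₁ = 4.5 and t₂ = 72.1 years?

S_s ≈ 80.2 mm

Secondary compression: S_s = C_α·H/(1+e_p)·log₁₀(t₂/t₁)
S_s = 0.026×5.4/(1+1.11)×log₁₀(72.1/4.5)
    = 0.06654 × 1.205 = 0.08016 m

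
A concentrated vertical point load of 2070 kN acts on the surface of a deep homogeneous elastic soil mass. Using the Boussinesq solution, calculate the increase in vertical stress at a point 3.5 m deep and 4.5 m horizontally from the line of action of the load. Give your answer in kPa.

Δσ_z ≈ 7.04 kPa

Boussinesq vertical stress below a point load on an elastic half-space:
Δσ_z = 3P/(2πz²) · [1 + (r/z)²]^(−5/2)
r/z = 4.5/3.5 = 1.2857; [1+(r/z)²]^(−5/2) = 0.087223.
Δσ_z = 3×2070/(2π×3.5²) × 0.087223 = 80.682 × 0.087223 = 7.037 kPa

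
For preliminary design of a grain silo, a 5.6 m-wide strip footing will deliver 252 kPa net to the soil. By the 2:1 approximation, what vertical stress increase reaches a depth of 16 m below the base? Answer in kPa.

Δσ_z ≈ 65.3 kPa

By the 2:1 method the load spreads at 1 horizontal : 2 vertical, so at depth z the loaded area has grown by z in each plan dimension:
Δσ = qB/(B+z) = 252×5.6/(5.6+16) = 65.333 kPa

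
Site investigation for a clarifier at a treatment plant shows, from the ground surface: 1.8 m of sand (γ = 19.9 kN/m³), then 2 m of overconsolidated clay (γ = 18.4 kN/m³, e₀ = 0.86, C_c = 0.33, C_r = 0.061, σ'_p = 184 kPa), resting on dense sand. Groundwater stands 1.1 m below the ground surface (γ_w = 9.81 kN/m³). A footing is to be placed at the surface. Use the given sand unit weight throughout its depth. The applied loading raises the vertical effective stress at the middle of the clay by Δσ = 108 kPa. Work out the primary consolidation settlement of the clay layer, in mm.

Mid-depth of clay below the ground surface: z = 1.8 + 2/2 = 2.8 m.
Total vertical stress at mid-clay: σ_v = 19.9×1.8 + 18.4×1 = 54.22 kPa.
Pore pressure: u = 9.81×(2.8 − 1.1) = 16.677 kPa.
Initial effective stress: σ'_0 = σ_v − u = 54.22 − 16.677 = 37.543 kPa.
Final effective stress: σ'_f = 37.543 + 108 = 145.54 kPa.
σ'_f = 145.54 ≤ σ'_p = 184 kPa, so the clay remains overconsolidated and only the recompression index applies:
S_c = C_r·H/(1+e₀)·log₁₀(σ'_f/σ'_0) = 0.061×2/1.86×log₁₀(145.54/37.543)
    = 0.065593 × 0.58845 = 0.0386 m

S_c ≈ 38.6 mm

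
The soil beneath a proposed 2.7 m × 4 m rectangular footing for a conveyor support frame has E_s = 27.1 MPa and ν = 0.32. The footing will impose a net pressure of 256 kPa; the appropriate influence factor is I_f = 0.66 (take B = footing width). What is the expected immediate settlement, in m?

S_e ≈ 0.0151 m

Immediate (elastic) settlement: S_e = q·B·(1−ν²)/E_s · I_f.
E_s = 27.1 MPa = 27100 kPa.
S_e = 256 × 2.7 × (1 − 0.32²) / 27100 × 0.66
    = 256 × 2.7 × 0.8976 / 27100 × 0.66
    = 0.01511 m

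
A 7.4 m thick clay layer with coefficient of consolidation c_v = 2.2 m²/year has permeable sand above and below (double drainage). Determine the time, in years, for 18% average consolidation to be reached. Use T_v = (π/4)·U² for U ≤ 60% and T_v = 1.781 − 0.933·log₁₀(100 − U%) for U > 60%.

Drainage path length: H_d = H/2 = 3.7 m (double drainage).
U ≤ 60%: T_v = (π/4)·U² = (π/4)×0.18² = 0.025447.
t = T_v·H_d²/c_v = 0.025447×3.7²/2.2 = 0.1583 years.

t ≈ 0.158 years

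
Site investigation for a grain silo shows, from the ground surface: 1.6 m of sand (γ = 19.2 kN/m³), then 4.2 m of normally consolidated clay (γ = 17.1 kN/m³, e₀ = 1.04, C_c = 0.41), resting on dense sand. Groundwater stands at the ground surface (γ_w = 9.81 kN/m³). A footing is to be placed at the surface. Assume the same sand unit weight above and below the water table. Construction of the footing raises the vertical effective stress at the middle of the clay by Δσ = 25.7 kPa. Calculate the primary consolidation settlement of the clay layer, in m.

Mid-depth of clay below the ground surface: z = 1.6 + 4.2/2 = 3.7 m.
Total vertical stress at mid-clay: σ_v = 19.2×1.6 + 17.1×2.1 = 66.63 kPa.
Pore pressure: u = 9.81×(3.7 − 0) = 36.297 kPa.
Initial effective stress: σ'_0 = σ_v − u = 66.63 − 36.297 = 30.333 kPa.
Final effective stress: σ'_f = σ'_0 + Δσ = 30.333 + 25.7 = 56.033 kPa.
Normally consolidated clay, so the full stress increment lies on the virgin compression line:
S_c = C_c·H/(1+e₀)·log₁₀(σ'_f/σ'_0) = 0.41×4.2/(1+1.04)×log₁₀(56.033/30.333)
    = 0.84412 × 0.26653 = 0.225 m

S_c ≈ 0.225 m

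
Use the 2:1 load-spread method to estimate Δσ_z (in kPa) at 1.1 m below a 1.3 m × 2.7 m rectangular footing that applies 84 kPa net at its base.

Δσ_z ≈ 32.3 kPa

By the 2:1 method the load spreads at 1 horizontal : 2 vertical, so at depth z the loaded area has grown by z in each plan dimension:
Δσ = qBL/((B+z)(L+z)) = 84×1.3×2.7/((1.3+1.1)(2.7+1.1)) = 32.329 kPa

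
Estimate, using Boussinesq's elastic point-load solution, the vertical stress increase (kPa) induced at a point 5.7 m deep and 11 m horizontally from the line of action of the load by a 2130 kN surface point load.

Boussinesq vertical stress below a point load on an elastic half-space:
Δσ_z = 3P/(2πz²) · [1 + (r/z)²]^(−5/2)
r/z = 11/5.7 = 1.9298; [1+(r/z)²]^(−5/2) = 0.020615.
Δσ_z = 3×2130/(2π×5.7²) × 0.020615 = 31.302 × 0.020615 = 0.6453 kPa

Δσ_z ≈ 0.645 kPa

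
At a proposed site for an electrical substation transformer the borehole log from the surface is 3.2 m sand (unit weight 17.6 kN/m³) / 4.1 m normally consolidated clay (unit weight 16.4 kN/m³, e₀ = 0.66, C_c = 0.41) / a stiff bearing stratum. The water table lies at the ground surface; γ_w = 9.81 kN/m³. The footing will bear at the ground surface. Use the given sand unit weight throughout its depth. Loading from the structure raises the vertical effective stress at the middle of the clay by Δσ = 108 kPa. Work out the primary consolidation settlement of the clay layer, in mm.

Mid-depth of clay below the ground surface: z = 3.2 + 4.1/2 = 5.25 m.
Total vertical stress at mid-clay: σ_v = 17.6×3.2 + 16.4×2.05 = 89.94 kPa.
Pore pressure: u = 9.81×(5.25 − 0) = 51.503 kPa.
Initial effective stress: σ'_0 = σ_v − u = 89.94 − 51.503 = 38.437 kPa.
Final effective stress: σ'_f = σ'_0 + Δσ = 38.437 + 108 = 146.44 kPa.
Normally consolidated clay, so the full stress increment lies on the virgin compression line:
S_c = C_c·H/(1+e₀)·log₁₀(σ'_f/σ'_0) = 0.41×4.1/(1+0.66)×log₁₀(146.44/38.437)
    = 1.0127 × 0.58091 = 0.5883 m

S_c ≈ 588 mm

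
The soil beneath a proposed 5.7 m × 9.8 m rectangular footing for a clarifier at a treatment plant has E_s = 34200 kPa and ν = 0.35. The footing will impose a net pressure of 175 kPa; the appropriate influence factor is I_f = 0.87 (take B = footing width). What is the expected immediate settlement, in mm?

Immediate (elastic) settlement: S_e = q·B·(1−ν²)/E_s · I_f.
S_e = 175 × 5.7 × (1 − 0.35²) / 34200 × 0.87
    = 175 × 5.7 × 0.8775 / 34200 × 0.87
    = 0.02227 m = 22.27 mm

S_e ≈ 22.3 mm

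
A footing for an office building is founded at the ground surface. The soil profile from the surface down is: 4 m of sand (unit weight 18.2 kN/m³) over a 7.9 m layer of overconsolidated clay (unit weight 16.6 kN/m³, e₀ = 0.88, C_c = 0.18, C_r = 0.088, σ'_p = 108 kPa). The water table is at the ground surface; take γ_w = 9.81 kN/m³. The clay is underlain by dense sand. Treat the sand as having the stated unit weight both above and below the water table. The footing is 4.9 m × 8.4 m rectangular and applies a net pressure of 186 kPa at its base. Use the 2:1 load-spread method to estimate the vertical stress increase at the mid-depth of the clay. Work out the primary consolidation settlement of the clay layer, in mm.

S_c ≈ 75.8 mm

Mid-depth of clay below the ground surface: z = 4 + 7.9/2 = 7.95 m.
Total vertical stress at mid-clay: σ_v = 18.2×4 + 16.6×3.95 = 138.37 kPa.
Pore pressure: u = 9.81×(7.95 − 0) = 77.99 kPa.
Initial effective stress: σ'_0 = σ_v − u = 138.37 − 77.99 = 60.38 kPa.
Stress increase at mid-clay by the 2:1 spreading method:
Δσ = qBL/((B+z)(L+z)) = 186×4.9×8.4/((4.9+7.95)(8.4+7.95)) = 36.439 kPa
Final effective stress: σ'_f = 60.38 + 36.439 = 96.819 kPa.
σ'_f = 96.819 ≤ σ'_p = 108 kPa, so the clay remains overconsolidated and only the recompression index applies:
S_c = C_r·H/(1+e₀)·log₁₀(σ'_f/σ'_0) = 0.088×7.9/1.88×log₁₀(96.819/60.38)
    = 0.36978 × 0.20507 = 0.07583 m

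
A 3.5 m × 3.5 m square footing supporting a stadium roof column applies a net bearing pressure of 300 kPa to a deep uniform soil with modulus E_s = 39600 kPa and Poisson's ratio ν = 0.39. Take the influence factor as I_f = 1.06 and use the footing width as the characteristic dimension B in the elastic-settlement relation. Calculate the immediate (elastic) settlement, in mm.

Immediate (elastic) settlement: S_e = q·B·(1−ν²)/E_s · I_f.
S_e = 300 × 3.5 × (1 − 0.39²) / 39600 × 1.06
    = 300 × 3.5 × 0.8479 / 39600 × 1.06
    = 0.02383 m = 23.83 mm

S_e ≈ 23.8 mm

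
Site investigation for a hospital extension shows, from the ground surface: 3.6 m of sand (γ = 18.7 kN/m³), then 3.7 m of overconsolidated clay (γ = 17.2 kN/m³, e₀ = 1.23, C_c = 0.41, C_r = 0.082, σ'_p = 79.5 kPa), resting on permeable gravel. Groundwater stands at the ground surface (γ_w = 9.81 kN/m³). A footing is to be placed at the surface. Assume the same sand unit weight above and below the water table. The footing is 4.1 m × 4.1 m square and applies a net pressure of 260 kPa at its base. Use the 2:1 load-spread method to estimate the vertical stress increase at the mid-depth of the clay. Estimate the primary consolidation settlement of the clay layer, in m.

Mid-depth of clay below the ground surface: z = 3.6 + 3.7/2 = 5.45 m.
Total vertical stress at mid-clay: σ_v = 18.7×3.6 + 17.2×1.85 = 99.14 kPa.
Pore pressure: u = 9.81×(5.45 − 0) = 53.465 kPa.
Initial effective stress: σ'_0 = σ_v − u = 99.14 − 53.465 = 45.675 kPa.
Stress increase at mid-clay by the 2:1 spreading method:
Δσ = qBL/((B+z)(L+z)) = 260×4.1×4.1/((4.1+5.45)(4.1+5.45)) = 47.922 kPa
Final effective stress: σ'_f = 45.675 + 47.922 = 93.597 kPa.
σ'_f = 93.597 > σ'_p = 79.5 kPa, so the stress path crosses the preconsolidation pressure — recompression up to σ'_p, then virgin compression beyond:
S_c = H/(1+e₀)·[C_r·log₁₀(σ'_p/σ'_0) + C_c·log₁₀(σ'_f/σ'_p)]
    = 3.7/2.23 × [0.082×log₁₀(79.5/45.675) + 0.41×log₁₀(93.597/79.5)]
    = 1.6592 × [0.019736 + 0.029067] = 0.08097 m

S_c ≈ 0.081 m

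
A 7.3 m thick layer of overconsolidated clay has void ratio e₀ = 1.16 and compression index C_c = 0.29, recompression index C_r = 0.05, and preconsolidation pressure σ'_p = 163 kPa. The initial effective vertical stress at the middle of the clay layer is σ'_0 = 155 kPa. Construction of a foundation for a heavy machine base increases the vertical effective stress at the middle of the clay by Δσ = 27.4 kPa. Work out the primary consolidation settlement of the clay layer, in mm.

Final effective stress: σ'_f = 155 + 27.4 = 182.4 kPa.
σ'_f = 182.4 > σ'_p = 163 kPa, so the stress path crosses the preconsolidation pressure — recompression up to σ'_p, then virgin compression beyond:
S_c = H/(1+e₀)·[C_r·log₁₀(σ'_p/σ'_0) + C_c·log₁₀(σ'_f/σ'_p)]
    = 7.3/2.16 × [0.05×log₁₀(163/155) + 0.29×log₁₀(182.4/163)]
    = 3.3796 × [0.0010928 + 0.014163] = 0.05156 m

S_c ≈ 51.6 mm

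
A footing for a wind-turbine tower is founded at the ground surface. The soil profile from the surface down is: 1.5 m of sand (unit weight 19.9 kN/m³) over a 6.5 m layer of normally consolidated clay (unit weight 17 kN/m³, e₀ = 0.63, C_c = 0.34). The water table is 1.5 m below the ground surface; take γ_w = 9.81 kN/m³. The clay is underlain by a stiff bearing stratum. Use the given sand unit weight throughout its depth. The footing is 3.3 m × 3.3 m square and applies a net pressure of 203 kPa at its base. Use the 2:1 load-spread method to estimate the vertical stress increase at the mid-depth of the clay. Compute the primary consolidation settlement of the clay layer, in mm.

S_c ≈ 292 mm

Mid-depth of clay below the ground surface: z = 1.5 + 6.5/2 = 4.75 m.
Total vertical stress at mid-clay: σ_v = 19.9×1.5 + 17×3.25 = 85.1 kPa.
Pore pressure: u = 9.81×(4.75 − 1.5) = 31.883 kPa.
Initial effective stress: σ'_0 = σ_v − u = 85.1 − 31.883 = 53.217 kPa.
Stress increase at mid-clay by the 2:1 spreading method:
Δσ = qBL/((B+z)(L+z)) = 203×3.3×3.3/((3.3+4.75)(3.3+4.75)) = 34.114 kPa
Final effective stress: σ'_f = σ'_0 + Δσ = 53.217 + 34.114 = 87.331 kPa.
Normally consolidated clay, so the full stress increment lies on the virgin compression line:
S_c = C_c·H/(1+e₀)·log₁₀(σ'_f/σ'_0) = 0.34×6.5/(1+0.63)×log₁₀(87.331/53.217)
    = 1.3558 × 0.21512 = 0.2917 m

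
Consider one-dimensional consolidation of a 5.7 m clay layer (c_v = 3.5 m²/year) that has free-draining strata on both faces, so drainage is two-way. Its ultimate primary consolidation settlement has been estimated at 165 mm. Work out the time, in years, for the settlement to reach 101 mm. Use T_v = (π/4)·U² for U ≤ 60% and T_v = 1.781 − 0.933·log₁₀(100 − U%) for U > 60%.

t ≈ 0.693 years

Drainage path length: H_d = H/2 = 2.85 m (double drainage).
U = S(t)/S_ult = 101/165 = 0.6121.
U > 60%: T_v = 1.781 − 0.933·log₁₀(100 − 61.212) = 0.29875.
t = T_v·H_d²/c_v = 0.29875×2.85²/3.5 = 0.6933 years.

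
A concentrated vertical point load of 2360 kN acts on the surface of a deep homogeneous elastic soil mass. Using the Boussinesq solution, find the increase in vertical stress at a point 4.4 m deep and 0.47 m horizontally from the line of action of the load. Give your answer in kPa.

Boussinesq vertical stress below a point load on an elastic half-space:
Δσ_z = 3P/(2πz²) · [1 + (r/z)²]^(−5/2)
r/z = 0.47/4.4 = 0.10682; [1+(r/z)²]^(−5/2) = 0.97203.
Δσ_z = 3×2360/(2π×4.4²) × 0.97203 = 58.203 × 0.97203 = 56.58 kPa

Δσ_z ≈ 56.6 kPa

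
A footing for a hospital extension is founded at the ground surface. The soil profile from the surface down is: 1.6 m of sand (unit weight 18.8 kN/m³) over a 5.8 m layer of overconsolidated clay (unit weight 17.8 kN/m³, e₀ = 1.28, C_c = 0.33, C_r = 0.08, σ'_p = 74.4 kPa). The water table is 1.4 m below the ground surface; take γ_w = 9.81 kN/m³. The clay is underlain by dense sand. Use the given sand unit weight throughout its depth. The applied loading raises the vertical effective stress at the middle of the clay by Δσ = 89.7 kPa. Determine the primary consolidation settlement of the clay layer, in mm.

S_c ≈ 266 mm

Mid-depth of clay below the ground surface: z = 1.6 + 5.8/2 = 4.5 m.
Total vertical stress at mid-clay: σ_v = 18.8×1.6 + 17.8×2.9 = 81.7 kPa.
Pore pressure: u = 9.81×(4.5 − 1.4) = 30.411 kPa.
Initial effective stress: σ'_0 = σ_v − u = 81.7 − 30.411 = 51.289 kPa.
Final effective stress: σ'_f = 51.289 + 89.7 = 140.99 kPa.
σ'_f = 140.99 > σ'_p = 74.4 kPa, so the stress path crosses the preconsolidation pressure — recompression up to σ'_p, then virgin compression beyond:
S_c = H/(1+e₀)·[C_r·log₁₀(σ'_p/σ'_0) + C_c·log₁₀(σ'_f/σ'_p)]
    = 5.8/2.28 × [0.08×log₁₀(74.4/51.289) + 0.33×log₁₀(140.99/74.4)]
    = 2.5439 × [0.012924 + 0.091613] = 0.2659 m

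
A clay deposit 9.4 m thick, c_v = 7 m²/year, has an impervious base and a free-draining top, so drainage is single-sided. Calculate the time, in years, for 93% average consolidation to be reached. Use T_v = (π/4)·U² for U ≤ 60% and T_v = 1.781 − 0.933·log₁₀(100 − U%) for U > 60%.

t ≈ 12.5 years

Drainage path length: H_d = H = 9.4 m (single drainage).
U > 60%: T_v = 1.781 − 0.933·log₁₀(100 − 93) = 0.99252.
t = T_v·H_d²/c_v = 0.99252×9.4²/7 = 12.53 years.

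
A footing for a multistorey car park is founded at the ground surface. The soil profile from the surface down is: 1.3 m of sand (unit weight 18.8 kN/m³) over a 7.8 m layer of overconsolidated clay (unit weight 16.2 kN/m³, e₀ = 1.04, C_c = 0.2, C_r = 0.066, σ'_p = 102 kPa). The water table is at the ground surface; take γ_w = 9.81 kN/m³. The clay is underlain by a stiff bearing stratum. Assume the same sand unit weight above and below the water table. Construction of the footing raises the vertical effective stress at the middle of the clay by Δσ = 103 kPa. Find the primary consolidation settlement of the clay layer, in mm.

Mid-depth of clay below the ground surface: z = 1.3 + 7.8/2 = 5.2 m.
Total vertical stress at mid-clay: σ_v = 18.8×1.3 + 16.2×3.9 = 87.62 kPa.
Pore pressure: u = 9.81×(5.2 − 0) = 51.012 kPa.
Initial effective stress: σ'_0 = σ_v − u = 87.62 − 51.012 = 36.608 kPa.
Final effective stress: σ'_f = 36.608 + 103 = 139.61 kPa.
σ'_f = 139.61 > σ'_p = 102 kPa, so the stress path crosses the preconsolidation pressure — recompression up to σ'_p, then virgin compression beyond:
S_c = H/(1+e₀)·[C_r·log₁₀(σ'_p/σ'_0) + C_c·log₁₀(σ'_f/σ'_p)]
    = 7.8/2.04 × [0.066×log₁₀(102/36.608) + 0.2×log₁₀(139.61/102)]
    = 3.8235 × [0.029372 + 0.027263] = 0.2165 m

S_c ≈ 217 mm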